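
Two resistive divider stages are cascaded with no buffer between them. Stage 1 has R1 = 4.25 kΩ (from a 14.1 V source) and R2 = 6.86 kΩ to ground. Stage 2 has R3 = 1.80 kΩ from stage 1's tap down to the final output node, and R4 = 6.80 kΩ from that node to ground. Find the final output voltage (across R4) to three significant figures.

Stage 2 presents R3+R4 = 8.600 kΩ as a load on stage 1's tap.
Stage 1's lower leg becomes R2‖(R3+R4) = 3.816 kΩ, so V_mid = 14.1 × 3.816/8.066 = 6.671 V.
Stage 2 is itself unloaded: V_out = V_mid × R4/(R3+R4) = 6.671 × 6.80/8.600 = 5.27 V.

V_out ≈ 5.27 V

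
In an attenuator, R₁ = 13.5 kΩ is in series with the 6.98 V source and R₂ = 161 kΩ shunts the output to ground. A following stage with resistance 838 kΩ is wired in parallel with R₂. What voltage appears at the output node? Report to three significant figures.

V_out ≈ 6.35 V

The load sits in parallel with R₂: R₂‖R_L = (161 × 838) / (161 + 838) = 135.1 kΩ.
V_out = 6.98 × 135.1 / (13.5 + 135.1) = 6.98 × 135.1/148.6 = 6.35 V.
(Unloaded it would have been 6.44 V.)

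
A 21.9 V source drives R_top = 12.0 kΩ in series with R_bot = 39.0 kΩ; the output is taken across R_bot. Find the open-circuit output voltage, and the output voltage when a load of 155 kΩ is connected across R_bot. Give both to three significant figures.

Unloaded: 16.7 V; loaded: 15.8 V

Open-circuit: V = 21.9 × 39.0/(12.0 + 39.0) = 16.7 V.
With the load, R_bot becomes R_bot‖R_L = 31.16 kΩ, so V = 21.9 × 31.16/43.16 = 15.8 V.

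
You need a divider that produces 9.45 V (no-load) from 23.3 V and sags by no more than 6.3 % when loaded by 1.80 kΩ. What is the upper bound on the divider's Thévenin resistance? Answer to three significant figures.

Loading drop = R_th/(R_th + R_L) ≤ 0.0630, so R_th ≤ R_L · ε/(1−ε) = 1.80 kΩ × 0.0630/0.9370 = 121 Ω.
(Any R1, R2 with R2/(R1+R2) = 0.406 and R1‖R2 ≤ 121 Ω will meet the spec.)

R_th ≤ 121 Ω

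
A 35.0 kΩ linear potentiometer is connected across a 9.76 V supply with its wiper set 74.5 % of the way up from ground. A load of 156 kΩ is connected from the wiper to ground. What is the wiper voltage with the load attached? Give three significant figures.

The wiper splits the pot into (1−α)R = 8.925 kΩ above and αR = 26.07 kΩ below.
Lower section ‖ load = 22.34 kΩ.
V_wiper = 9.76 × 22.34/(8.925 + 22.34) = 6.97 V.

V ≈ 6.97 V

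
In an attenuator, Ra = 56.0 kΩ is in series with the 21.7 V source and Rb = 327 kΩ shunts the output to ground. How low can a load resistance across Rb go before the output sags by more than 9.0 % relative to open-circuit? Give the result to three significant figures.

Output resistance R_th = Ra‖Rb = (56.0 × 327)/383.0 = 47.81 kΩ.
The fractional drop is R_th/(R_th + R_L); requiring this ≤ 0.0900 gives R_L ≥ R_th(1/0.0900 − 1) = 47.81 × 10.11 = 483 kΩ.

R_L(min) ≈ 483 kΩ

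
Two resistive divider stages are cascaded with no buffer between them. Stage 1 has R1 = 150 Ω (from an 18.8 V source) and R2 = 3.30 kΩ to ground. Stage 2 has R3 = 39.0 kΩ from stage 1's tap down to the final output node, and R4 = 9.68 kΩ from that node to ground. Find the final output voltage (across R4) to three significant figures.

Stage 2 presents R3+R4 = 48680 Ω as a load on stage 1's tap.
Stage 1's lower leg becomes R2‖(R3+R4) = 3090 Ω, so V_mid = 18.8 × 3090/3240 = 17.93 V.
Stage 2 is itself unloaded: V_out = V_mid × R4/(R3+R4) = 17.93 × 9680/48680 = 3.57 V.

V_out ≈ 3.57 V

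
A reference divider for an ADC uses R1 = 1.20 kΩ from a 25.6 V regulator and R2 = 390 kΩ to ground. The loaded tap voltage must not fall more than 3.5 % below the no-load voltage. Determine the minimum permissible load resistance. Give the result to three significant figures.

R_L(min) ≈ 33.0 kΩ

Output resistance R_th = R1‖R2 = (1.20 × 390)/391.2 = 1.196 kΩ.
The fractional drop is R_th/(R_th + R_L); requiring this ≤ 0.0350 gives R_L ≥ R_th(1/0.0350 − 1) = 1.196 × 27.57 = 33.0 kΩ.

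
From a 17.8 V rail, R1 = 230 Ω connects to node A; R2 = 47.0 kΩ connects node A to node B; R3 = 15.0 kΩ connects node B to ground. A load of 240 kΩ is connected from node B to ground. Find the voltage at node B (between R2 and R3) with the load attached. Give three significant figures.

At node B, R3 is in parallel with the load: R3‖R_L = 14120 Ω.
Below node A the resistance is R2 + (R3‖R_L) = 61120 Ω, so V_A = 17.8 × 61120/61350 = 17.73 V.
Then V_B = V_A × (R3‖R_L)/(R2 + R3‖R_L) = 17.73 × 14120/61120 = 4.10 V.

V ≈ 4.10 V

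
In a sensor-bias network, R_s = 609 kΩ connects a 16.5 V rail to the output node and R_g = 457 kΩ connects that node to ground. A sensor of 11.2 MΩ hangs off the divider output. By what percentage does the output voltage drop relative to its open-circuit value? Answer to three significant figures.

The divider's output (Thévenin) resistance is R_s‖R_g = 261.1 kΩ.
Fractional drop under load = R_th/(R_th + R_L) = 261.1 / (261.1 + 11200) = 0.02278.
So the output falls by 2.28 %.

2.28 %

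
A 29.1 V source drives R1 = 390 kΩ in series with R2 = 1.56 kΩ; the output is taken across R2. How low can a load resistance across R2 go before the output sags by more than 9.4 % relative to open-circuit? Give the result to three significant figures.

Output resistance R_th = R1‖R2 = (390 × 1.56)/391.6 = 1.554 kΩ.
The fractional drop is R_th/(R_th + R_L); requiring this ≤ 0.0940 gives R_L ≥ R_th(1/0.0940 − 1) = 1.554 × 9.638 = 15.0 kΩ.

R_L(min) ≈ 15.0 kΩ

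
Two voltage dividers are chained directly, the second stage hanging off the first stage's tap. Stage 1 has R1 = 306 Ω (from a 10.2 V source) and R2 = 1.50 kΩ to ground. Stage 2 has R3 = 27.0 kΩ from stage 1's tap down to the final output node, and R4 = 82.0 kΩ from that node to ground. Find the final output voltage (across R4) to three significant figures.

V_out ≈ 6.36 V

Stage 2 presents R3+R4 = 109000 Ω as a load on stage 1's tap.
Stage 1's lower leg becomes R2‖(R3+R4) = 1480 Ω, so V_mid = 10.2 × 1480/1786 = 8.452 V.
Stage 2 is itself unloaded: V_out = V_mid × R4/(R3+R4) = 8.452 × 82000/109000 = 6.36 V.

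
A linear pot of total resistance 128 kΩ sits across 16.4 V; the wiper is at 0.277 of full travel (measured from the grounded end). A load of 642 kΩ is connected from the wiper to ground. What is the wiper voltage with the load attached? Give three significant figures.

The wiper splits the pot into (1−α)R = 92.54 kΩ above and αR = 35.46 kΩ below.
Lower section ‖ load = 33.60 kΩ.
V_wiper = 16.4 × 33.60/(92.54 + 33.60) = 4.37 V.

V ≈ 4.37 V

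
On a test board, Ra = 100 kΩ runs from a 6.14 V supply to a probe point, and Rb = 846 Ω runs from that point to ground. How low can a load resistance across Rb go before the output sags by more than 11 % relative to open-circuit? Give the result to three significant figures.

Output resistance R_th = Ra‖Rb = (100000 × 846)/100800 = 838.9 Ω.
The fractional drop is R_th/(R_th + R_L); requiring this ≤ 0.110 gives R_L ≥ R_th(1/0.110 − 1) = 838.9 × 8.091 = 6.79 kΩ.

R_L(min) ≈ 6.79 kΩ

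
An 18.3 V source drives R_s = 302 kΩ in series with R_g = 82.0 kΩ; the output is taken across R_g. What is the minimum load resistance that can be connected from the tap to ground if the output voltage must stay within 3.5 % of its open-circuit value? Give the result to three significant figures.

R_L(min) ≈ 1.78 MΩ

Output resistance R_th = R_s‖R_g = (302 × 82.0)/384.0 = 64.49 kΩ.
The fractional drop is R_th/(R_th + R_L); requiring this ≤ 0.0350 gives R_L ≥ R_th(1/0.0350 − 1) = 64.49 × 27.57 = 1.78 MΩ.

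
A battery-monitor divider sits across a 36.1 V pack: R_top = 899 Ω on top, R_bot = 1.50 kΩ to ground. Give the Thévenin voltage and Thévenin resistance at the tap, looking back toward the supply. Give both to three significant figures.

V_th is the open-circuit tap voltage: 36.1 × 1500/(899 + 1500) = 22.6 V.
With the supply zeroed, R_top and R_bot appear in parallel from the tap: R_th = R_top‖R_bot = (899 × 1500)/2399 = 562 Ω.

V_th = 22.6 V, R_th = 562 Ω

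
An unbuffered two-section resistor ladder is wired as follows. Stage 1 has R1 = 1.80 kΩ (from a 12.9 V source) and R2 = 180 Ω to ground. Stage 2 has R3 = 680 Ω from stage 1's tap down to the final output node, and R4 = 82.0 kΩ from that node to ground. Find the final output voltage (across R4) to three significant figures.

Stage 2 presents R3+R4 = 82680 Ω as a load on stage 1's tap.
Stage 1's lower leg becomes R2‖(R3+R4) = 179.6 Ω, so V_mid = 12.9 × 179.6/1980 = 1.170 V.
Stage 2 is itself unloaded: V_out = V_mid × R4/(R3+R4) = 1.170 × 82000/82680 = 1.16 V.

V_out ≈ 1.16 V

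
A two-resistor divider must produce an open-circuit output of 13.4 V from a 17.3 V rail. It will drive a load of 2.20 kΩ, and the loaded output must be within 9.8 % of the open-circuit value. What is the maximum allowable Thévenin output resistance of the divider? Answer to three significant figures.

Loading drop = R_th/(R_th + R_L) ≤ 0.0980, so R_th ≤ R_L · ε/(1−ε) = 2.20 kΩ × 0.0980/0.9020 = 239 Ω.
(Any R1, R2 with R2/(R1+R2) = 0.775 and R1‖R2 ≤ 239 Ω will meet the spec.)

R_th ≤ 239 Ω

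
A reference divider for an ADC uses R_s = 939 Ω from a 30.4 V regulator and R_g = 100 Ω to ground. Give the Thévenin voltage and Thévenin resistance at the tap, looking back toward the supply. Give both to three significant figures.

V_th is the open-circuit tap voltage: 30.4 × 100/(939 + 100) = 2.93 V.
With the supply zeroed, R_s and R_g appear in parallel from the tap: R_th = R_s‖R_g = (939 × 100)/1039 = 90.4 Ω.

V_th = 2.93 V, R_th = 90.4 Ω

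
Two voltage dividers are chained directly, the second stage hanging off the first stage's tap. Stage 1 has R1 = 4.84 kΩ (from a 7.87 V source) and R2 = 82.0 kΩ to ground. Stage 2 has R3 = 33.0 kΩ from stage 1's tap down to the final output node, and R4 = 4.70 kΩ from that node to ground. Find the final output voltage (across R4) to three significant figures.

Stage 2 presents R3+R4 = 37.70 kΩ as a load on stage 1's tap.
Stage 1's lower leg becomes R2‖(R3+R4) = 25.83 kΩ, so V_mid = 7.87 × 25.83/30.67 = 6.628 V.
Stage 2 is itself unloaded: V_out = V_mid × R4/(R3+R4) = 6.628 × 4.70/37.70 = 0.826 V.

V_out ≈ 0.826 V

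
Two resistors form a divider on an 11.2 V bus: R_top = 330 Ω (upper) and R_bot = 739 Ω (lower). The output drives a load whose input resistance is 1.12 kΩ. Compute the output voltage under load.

The load sits in parallel with R_bot: R_bot‖R_L = (739 × 1120) / (739 + 1120) = 445.2 Ω.
V_out = 11.2 × 445.2 / (330 + 445.2) = 11.2 × 445.2/775.2 = 6.43 V.

V_out ≈ 6.43 V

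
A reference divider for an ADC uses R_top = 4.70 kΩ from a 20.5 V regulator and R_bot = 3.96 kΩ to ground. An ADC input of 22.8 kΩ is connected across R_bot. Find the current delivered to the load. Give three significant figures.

I_L ≈ 0.376 mA

R_bot‖R_L = 3.374 kΩ; V_out = 20.5 × 3.374/8.074 = 8.567 V.
I_L = V_out / R_L = 8.567 / 22.8 kΩ = 0.376 mA.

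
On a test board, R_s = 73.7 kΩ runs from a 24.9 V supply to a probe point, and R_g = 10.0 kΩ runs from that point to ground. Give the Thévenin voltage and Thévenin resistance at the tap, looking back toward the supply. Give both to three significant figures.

V_th is the open-circuit tap voltage: 24.9 × 10.0/(73.7 + 10.0) = 2.97 V.
With the supply zeroed, R_s and R_g appear in parallel from the tap: R_th = R_s‖R_g = (73.7 × 10.0)/83.70 = 8.81 kΩ.

V_th = 2.97 V, R_th = 8.81 kΩ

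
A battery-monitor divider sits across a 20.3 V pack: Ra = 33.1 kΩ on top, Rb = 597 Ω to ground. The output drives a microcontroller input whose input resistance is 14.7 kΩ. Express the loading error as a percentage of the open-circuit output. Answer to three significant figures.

3.84 %

The divider's output (Thévenin) resistance is Ra‖Rb = 586.4 Ω.
Fractional drop under load = R_th/(R_th + R_L) = 586.4 / (586.4 + 14700) = 0.03836.
So the output falls by 3.84 %.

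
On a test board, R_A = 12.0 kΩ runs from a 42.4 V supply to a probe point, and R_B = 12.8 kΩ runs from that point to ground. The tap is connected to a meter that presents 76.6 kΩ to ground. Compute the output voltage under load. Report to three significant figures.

V_out ≈ 20.2 V

The load sits in parallel with R_B: R_B‖R_L = (12.8 × 76.6) / (12.8 + 76.6) = 10.97 kΩ.
V_out = 42.4 × 10.97 / (12.0 + 10.97) = 42.4 × 10.97/22.97 = 20.2 V.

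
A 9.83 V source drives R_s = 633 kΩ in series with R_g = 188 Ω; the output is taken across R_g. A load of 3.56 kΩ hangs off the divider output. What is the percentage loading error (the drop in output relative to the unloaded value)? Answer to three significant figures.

5.01 %

The divider's output (Thévenin) resistance is R_s‖R_g = 187.9 Ω.
Fractional drop under load = R_th/(R_th + R_L) = 187.9 / (187.9 + 3560) = 0.05015.
So the output falls by 5.01 %.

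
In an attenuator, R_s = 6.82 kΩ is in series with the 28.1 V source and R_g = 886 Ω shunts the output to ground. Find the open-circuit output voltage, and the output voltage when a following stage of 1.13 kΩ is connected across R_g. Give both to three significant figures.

Unloaded: 3.23 V; loaded: 1.91 V

Open-circuit: V = 28.1 × 886/(6820 + 886) = 3.23 V.
With the load, R_g becomes R_g‖R_L = 496.6 Ω, so V = 28.1 × 496.6/7317 = 1.91 V.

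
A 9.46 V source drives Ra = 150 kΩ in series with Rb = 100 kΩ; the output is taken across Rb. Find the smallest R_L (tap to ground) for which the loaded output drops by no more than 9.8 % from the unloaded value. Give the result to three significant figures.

Output resistance R_th = Ra‖Rb = (150 × 100)/250.0 = 60.00 kΩ.
The fractional drop is R_th/(R_th + R_L); requiring this ≤ 0.0980 gives R_L ≥ R_th(1/0.0980 − 1) = 60.00 × 9.204 = 552 kΩ.

R_L(min) ≈ 552 kΩ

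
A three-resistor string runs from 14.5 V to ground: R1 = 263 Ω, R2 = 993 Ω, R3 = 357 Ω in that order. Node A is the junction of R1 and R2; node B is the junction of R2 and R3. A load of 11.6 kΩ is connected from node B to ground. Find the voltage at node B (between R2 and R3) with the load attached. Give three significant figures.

At node B, R3 is in parallel with the load: R3‖R_L = 346.3 Ω.
Below node A the resistance is R2 + (R3‖R_L) = 1339 Ω, so V_A = 14.5 × 1339/1602 = 12.12 V.
Then V_B = V_A × (R3‖R_L)/(R2 + R3‖R_L) = 12.12 × 346.3/1339 = 3.13 V.

V ≈ 3.13 V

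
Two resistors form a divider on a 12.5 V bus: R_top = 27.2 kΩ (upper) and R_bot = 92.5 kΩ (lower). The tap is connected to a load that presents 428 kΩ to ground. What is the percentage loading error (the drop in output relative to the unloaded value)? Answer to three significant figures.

4.68 %

The divider's output (Thévenin) resistance is R_top‖R_bot = 21.02 kΩ.
Fractional drop under load = R_th/(R_th + R_L) = 21.02 / (21.02 + 428) = 0.04681.
So the output falls by 4.68 %.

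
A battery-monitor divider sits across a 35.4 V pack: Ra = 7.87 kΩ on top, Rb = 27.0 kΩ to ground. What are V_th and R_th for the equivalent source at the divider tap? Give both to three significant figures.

V_th is the open-circuit tap voltage: 35.4 × 27.0/(7.87 + 27.0) = 27.4 V.
With the supply zeroed, Ra and Rb appear in parallel from the tap: R_th = Ra‖Rb = (7.87 × 27.0)/34.87 = 6.09 kΩ.

V_th = 27.4 V, R_th = 6.09 kΩ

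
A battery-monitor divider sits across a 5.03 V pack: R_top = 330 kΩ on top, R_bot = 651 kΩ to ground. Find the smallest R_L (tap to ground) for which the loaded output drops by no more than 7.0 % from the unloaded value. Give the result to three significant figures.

Output resistance R_th = R_top‖R_bot = (330 × 651)/981.0 = 219.0 kΩ.
The fractional drop is R_th/(R_th + R_L); requiring this ≤ 0.0700 gives R_L ≥ R_th(1/0.0700 − 1) = 219.0 × 13.29 = 2.91 MΩ.

R_L(min) ≈ 2.91 MΩ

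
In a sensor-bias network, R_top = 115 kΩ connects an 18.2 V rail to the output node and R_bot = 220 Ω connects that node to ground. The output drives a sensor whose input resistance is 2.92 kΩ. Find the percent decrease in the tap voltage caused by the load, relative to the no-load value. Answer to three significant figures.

The divider's output (Thévenin) resistance is R_top‖R_bot = 219.6 Ω.
Fractional drop under load = R_th/(R_th + R_L) = 219.6 / (219.6 + 2920) = 0.06994.
So the output falls by 6.99 %.

6.99 %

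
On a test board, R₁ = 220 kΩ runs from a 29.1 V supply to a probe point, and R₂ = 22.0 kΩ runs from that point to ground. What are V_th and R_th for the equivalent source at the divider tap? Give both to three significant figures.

V_th = 2.65 V, R_th = 20.0 kΩ

V_th is the open-circuit tap voltage: 29.1 × 22.0/(220 + 22.0) = 2.65 V.
With the supply zeroed, R₁ and R₂ appear in parallel from the tap: R_th = R₁‖R₂ = (220 × 22.0)/242.0 = 20.0 kΩ.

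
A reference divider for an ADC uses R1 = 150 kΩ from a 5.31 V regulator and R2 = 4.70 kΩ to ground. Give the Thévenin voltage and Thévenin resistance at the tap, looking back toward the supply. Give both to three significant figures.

V_th is the open-circuit tap voltage: 5.31 × 4.70/(150 + 4.70) = 0.161 V.
With the supply zeroed, R1 and R2 appear in parallel from the tap: R_th = R1‖R2 = (150 × 4.70)/154.7 = 4.56 kΩ.

V_th = 0.161 V, R_th = 4.56 kΩ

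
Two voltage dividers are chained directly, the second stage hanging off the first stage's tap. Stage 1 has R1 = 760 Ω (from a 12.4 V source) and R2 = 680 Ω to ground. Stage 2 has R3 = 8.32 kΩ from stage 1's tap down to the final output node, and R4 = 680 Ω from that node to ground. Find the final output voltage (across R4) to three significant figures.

V_out ≈ 0.425 V

Stage 2 presents R3+R4 = 9000 Ω as a load on stage 1's tap.
Stage 1's lower leg becomes R2‖(R3+R4) = 632.2 Ω, so V_mid = 12.4 × 632.2/1392 = 5.631 V.
Stage 2 is itself unloaded: V_out = V_mid × R4/(R3+R4) = 5.631 × 680/9000 = 0.425 V.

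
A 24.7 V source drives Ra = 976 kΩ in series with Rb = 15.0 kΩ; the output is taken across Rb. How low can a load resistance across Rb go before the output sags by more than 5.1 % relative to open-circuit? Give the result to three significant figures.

Output resistance R_th = Ra‖Rb = (976 × 15.0)/991.0 = 14.77 kΩ.
The fractional drop is R_th/(R_th + R_L); requiring this ≤ 0.0510 gives R_L ≥ R_th(1/0.0510 − 1) = 14.77 × 18.61 = 275 kΩ.

R_L(min) ≈ 275 kΩ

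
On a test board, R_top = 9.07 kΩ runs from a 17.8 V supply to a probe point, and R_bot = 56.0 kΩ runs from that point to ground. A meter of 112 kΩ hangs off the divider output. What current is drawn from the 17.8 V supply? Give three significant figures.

I ≈ 0.384 mA

R_bot‖R_L = 37.33 kΩ, so the source sees R_top + R_bot‖R_L = 46.40 kΩ.
I = 17.8 V / 46.40 kΩ = 0.384 mA.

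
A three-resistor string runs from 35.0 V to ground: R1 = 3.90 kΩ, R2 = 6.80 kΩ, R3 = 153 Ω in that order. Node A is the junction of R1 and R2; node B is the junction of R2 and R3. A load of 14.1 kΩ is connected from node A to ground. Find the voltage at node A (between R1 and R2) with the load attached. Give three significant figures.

Below node A the series string R2+R3 = 6953 Ω sits in parallel with the 14100 Ω load: 4657 Ω.
V_A = 35.0 × 4657/(3900 + 4657) = 19.0 V.

V ≈ 19.0 V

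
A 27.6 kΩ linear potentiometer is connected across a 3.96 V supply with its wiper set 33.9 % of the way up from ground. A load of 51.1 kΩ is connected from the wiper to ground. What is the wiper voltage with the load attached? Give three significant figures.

The wiper splits the pot into (1−α)R = 18.24 kΩ above and αR = 9.356 kΩ below.
Lower section ‖ load = 7.908 kΩ.
V_wiper = 3.96 × 7.908/(18.24 + 7.908) = 1.20 V.

V ≈ 1.20 V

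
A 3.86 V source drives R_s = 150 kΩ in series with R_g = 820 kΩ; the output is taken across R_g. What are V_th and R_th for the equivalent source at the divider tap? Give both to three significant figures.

V_th is the open-circuit tap voltage: 3.86 × 820/(150 + 820) = 3.26 V.
With the supply zeroed, R_s and R_g appear in parallel from the tap: R_th = R_s‖R_g = (150 × 820)/970.0 = 127 kΩ.

V_th = 3.26 V, R_th = 127 kΩ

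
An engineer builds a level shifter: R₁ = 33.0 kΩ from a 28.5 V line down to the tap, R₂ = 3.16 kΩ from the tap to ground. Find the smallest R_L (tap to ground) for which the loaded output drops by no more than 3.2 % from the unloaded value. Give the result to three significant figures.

Output resistance R_th = R₁‖R₂ = (33.0 × 3.16)/36.16 = 2.884 kΩ.
The fractional drop is R_th/(R_th + R_L); requiring this ≤ 0.0320 gives R_L ≥ R_th(1/0.0320 − 1) = 2.884 × 30.25 = 87.2 kΩ.

R_L(min) ≈ 87.2 kΩ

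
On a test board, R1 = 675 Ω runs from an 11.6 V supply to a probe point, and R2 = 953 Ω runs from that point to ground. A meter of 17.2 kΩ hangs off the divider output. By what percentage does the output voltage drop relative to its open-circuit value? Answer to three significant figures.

The divider's output (Thévenin) resistance is R1‖R2 = 395.1 Ω.
Fractional drop under load = R_th/(R_th + R_L) = 395.1 / (395.1 + 17200) = 0.02246.
So the output falls by 2.25 %.

2.25 %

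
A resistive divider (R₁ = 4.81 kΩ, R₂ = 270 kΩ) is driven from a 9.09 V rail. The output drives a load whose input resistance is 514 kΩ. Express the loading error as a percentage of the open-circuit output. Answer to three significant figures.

The divider's output (Thévenin) resistance is R₁‖R₂ = 4.726 kΩ.
Fractional drop under load = R_th/(R_th + R_L) = 4.726 / (4.726 + 514) = 0.009110.
So the output falls by 0.911 %.

0.911 %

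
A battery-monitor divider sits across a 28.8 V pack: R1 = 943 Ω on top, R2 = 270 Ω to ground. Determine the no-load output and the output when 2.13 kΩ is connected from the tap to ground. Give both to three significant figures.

Open-circuit: V = 28.8 × 270/(943 + 270) = 6.41 V.
With the load, R2 becomes R2‖R_L = 239.6 Ω, so V = 28.8 × 239.6/1183 = 5.84 V.

Unloaded: 6.41 V; loaded: 5.84 V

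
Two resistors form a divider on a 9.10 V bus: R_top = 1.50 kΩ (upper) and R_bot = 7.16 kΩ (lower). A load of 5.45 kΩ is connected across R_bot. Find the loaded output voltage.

V_out ≈ 6.13 V

The load sits in parallel with R_bot: R_bot‖R_L = (7.16 × 5.45) / (7.16 + 5.45) = 3.095 kΩ.
V_out = 9.10 × 3.095 / (1.50 + 3.095) = 9.10 × 3.095/4.595 = 6.13 V.
(Unloaded it would have been 7.52 V.)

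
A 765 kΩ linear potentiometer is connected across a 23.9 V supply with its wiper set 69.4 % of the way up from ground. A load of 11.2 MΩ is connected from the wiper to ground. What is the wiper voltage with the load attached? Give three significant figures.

V ≈ 16.3 V

The wiper splits the pot into (1−α)R = 234.1 kΩ above and αR = 530.9 kΩ below.
Lower section ‖ load = 506.9 kΩ.
V_wiper = 23.9 × 506.9/(234.1 + 506.9) = 16.3 V.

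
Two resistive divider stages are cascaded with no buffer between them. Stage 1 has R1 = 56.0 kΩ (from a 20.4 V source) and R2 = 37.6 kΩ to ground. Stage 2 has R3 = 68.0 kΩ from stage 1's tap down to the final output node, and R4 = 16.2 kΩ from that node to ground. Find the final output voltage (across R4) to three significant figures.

V_out ≈ 1.24 V

Stage 2 presents R3+R4 = 84.20 kΩ as a load on stage 1's tap.
Stage 1's lower leg becomes R2‖(R3+R4) = 25.99 kΩ, so V_mid = 20.4 × 25.99/81.99 = 6.467 V.
Stage 2 is itself unloaded: V_out = V_mid × R4/(R3+R4) = 6.467 × 16.2/84.20 = 1.24 V.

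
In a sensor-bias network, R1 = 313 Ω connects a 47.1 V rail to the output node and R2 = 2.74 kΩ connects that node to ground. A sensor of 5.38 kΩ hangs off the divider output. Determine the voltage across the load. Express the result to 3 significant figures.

V_out ≈ 40.2 V

The load sits in parallel with R2: R2‖R_L = (2740 × 5380) / (2740 + 5380) = 1815 Ω.
V_out = 47.1 × 1815 / (313 + 1815) = 47.1 × 1815/2128 = 40.2 V.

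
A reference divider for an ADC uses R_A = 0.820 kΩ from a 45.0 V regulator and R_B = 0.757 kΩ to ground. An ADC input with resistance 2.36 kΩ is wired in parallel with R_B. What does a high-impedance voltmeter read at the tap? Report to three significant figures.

The load sits in parallel with R_B: R_B‖R_L = (757 × 2360) / (757 + 2360) = 573.2 Ω.
V_out = 45.0 × 573.2 / (820 + 573.2) = 45.0 × 573.2/1393 = 18.5 V.
(Unloaded it would have been 21.6 V.)

V_out ≈ 18.5 V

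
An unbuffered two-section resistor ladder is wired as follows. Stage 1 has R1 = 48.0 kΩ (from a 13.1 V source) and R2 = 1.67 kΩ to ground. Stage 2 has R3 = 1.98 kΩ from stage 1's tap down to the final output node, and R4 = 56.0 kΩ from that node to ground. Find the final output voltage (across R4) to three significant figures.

V_out ≈ 0.414 V

Stage 2 presents R3+R4 = 57.98 kΩ as a load on stage 1's tap.
Stage 1's lower leg becomes R2‖(R3+R4) = 1.623 kΩ, so V_mid = 13.1 × 1.623/49.62 = 0.4285 V.
Stage 2 is itself unloaded: V_out = V_mid × R4/(R3+R4) = 0.4285 × 56.0/57.98 = 0.414 V.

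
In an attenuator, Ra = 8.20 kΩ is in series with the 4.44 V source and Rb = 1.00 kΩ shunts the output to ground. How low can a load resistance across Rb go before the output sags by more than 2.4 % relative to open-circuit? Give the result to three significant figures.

R_L(min) ≈ 36.2 kΩ

Output resistance R_th = Ra‖Rb = (8200 × 1000)/9200 = 891.3 Ω.
The fractional drop is R_th/(R_th + R_L); requiring this ≤ 0.0240 gives R_L ≥ R_th(1/0.0240 − 1) = 891.3 × 40.67 = 36.2 kΩ.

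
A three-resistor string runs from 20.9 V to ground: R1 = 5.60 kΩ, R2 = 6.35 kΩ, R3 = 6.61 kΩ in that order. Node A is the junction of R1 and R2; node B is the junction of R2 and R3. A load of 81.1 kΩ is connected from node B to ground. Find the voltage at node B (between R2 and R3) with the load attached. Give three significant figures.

At node B, R3 is in parallel with the load: R3‖R_L = 6.112 kΩ.
Below node A the resistance is R2 + (R3‖R_L) = 12.46 kΩ, so V_A = 20.9 × 12.46/18.06 = 14.42 V.
Then V_B = V_A × (R3‖R_L)/(R2 + R3‖R_L) = 14.42 × 6.112/12.46 = 7.07 V.

V ≈ 7.07 V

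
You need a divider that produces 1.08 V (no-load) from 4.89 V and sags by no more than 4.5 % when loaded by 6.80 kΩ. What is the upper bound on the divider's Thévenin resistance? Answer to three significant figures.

R_th ≤ 320 Ω

Loading drop = R_th/(R_th + R_L) ≤ 0.0450, so R_th ≤ R_L · ε/(1−ε) = 6.80 kΩ × 0.0450/0.9550 = 320 Ω.
(Any R1, R2 with R2/(R1+R2) = 0.221 and R1‖R2 ≤ 320 Ω will meet the spec.)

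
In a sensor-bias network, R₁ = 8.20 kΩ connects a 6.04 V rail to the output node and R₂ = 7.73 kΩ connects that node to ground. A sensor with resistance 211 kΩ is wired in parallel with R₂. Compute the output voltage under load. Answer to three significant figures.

V_out ≈ 2.88 V

The load sits in parallel with R₂: R₂‖R_L = (7.73 × 211) / (7.73 + 211) = 7.457 kΩ.
V_out = 6.04 × 7.457 / (8.20 + 7.457) = 6.04 × 7.457/15.66 = 2.88 V.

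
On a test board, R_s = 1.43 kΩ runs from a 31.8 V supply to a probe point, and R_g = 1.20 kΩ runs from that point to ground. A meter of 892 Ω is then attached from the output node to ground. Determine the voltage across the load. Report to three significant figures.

The load sits in parallel with R_g: R_g‖R_L = (1200 × 892) / (1200 + 892) = 511.7 Ω.
V_out = 31.8 × 511.7 / (1430 + 511.7) = 31.8 × 511.7/1942 = 8.38 V.
(Unloaded it would have been 14.5 V.)

V_out ≈ 8.38 V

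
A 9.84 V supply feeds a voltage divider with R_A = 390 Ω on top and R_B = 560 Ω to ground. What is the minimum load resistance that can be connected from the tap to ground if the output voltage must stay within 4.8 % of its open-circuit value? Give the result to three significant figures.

Output resistance R_th = R_A‖R_B = (390 × 560)/950.0 = 229.9 Ω.
The fractional drop is R_th/(R_th + R_L); requiring this ≤ 0.0480 gives R_L ≥ R_th(1/0.0480 − 1) = 229.9 × 19.83 = 4.56 kΩ.

R_L(min) ≈ 4.56 kΩ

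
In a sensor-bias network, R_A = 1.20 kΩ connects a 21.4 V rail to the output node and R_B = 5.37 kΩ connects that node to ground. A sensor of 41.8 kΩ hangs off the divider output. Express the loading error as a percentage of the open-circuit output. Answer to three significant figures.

2.29 %

The divider's output (Thévenin) resistance is R_A‖R_B = 0.9808 kΩ.
Fractional drop under load = R_th/(R_th + R_L) = 0.9808 / (0.9808 + 41.8) = 0.02293.
So the output falls by 2.29 %.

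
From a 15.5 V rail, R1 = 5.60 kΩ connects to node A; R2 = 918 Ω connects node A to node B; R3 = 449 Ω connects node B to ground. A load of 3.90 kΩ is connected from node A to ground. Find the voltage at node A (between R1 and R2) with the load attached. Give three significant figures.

V ≈ 2.37 V

Below node A the series string R2+R3 = 1367 Ω sits in parallel with the 3900 Ω load: 1012 Ω.
V_A = 15.5 × 1012/(5600 + 1012) = 2.37 V.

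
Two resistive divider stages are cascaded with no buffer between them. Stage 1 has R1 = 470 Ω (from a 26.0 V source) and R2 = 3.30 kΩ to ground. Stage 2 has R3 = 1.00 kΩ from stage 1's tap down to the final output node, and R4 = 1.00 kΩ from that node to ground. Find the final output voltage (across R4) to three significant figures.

Stage 2 presents R3+R4 = 2000 Ω as a load on stage 1's tap.
Stage 1's lower leg becomes R2‖(R3+R4) = 1245 Ω, so V_mid = 26.0 × 1245/1715 = 18.88 V.
Stage 2 is itself unloaded: V_out = V_mid × R4/(R3+R4) = 18.88 × 1000/2000 = 9.44 V.

V_out ≈ 9.44 V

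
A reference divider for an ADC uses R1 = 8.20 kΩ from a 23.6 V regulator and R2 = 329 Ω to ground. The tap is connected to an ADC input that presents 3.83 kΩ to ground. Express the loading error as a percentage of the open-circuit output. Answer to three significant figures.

The divider's output (Thévenin) resistance is R1‖R2 = 316.3 Ω.
Fractional drop under load = R_th/(R_th + R_L) = 316.3 / (316.3 + 3830) = 0.07629.
So the output falls by 7.63 %.

7.63 %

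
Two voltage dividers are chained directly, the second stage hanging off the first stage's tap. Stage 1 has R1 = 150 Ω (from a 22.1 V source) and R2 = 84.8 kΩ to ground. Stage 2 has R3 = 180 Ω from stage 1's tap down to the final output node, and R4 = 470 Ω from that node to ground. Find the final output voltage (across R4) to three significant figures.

Stage 2 presents R3+R4 = 650.0 Ω as a load on stage 1's tap.
Stage 1's lower leg becomes R2‖(R3+R4) = 645.1 Ω, so V_mid = 22.1 × 645.1/795.1 = 17.93 V.
Stage 2 is itself unloaded: V_out = V_mid × R4/(R3+R4) = 17.93 × 470/650.0 = 13.0 V.

V_out ≈ 13.0 V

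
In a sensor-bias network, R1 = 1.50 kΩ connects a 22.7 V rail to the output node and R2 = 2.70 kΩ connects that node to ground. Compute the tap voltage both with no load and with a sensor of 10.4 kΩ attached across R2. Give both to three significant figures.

Unloaded: 14.6 V; loaded: 13.4 V

Open-circuit: V = 22.7 × 2.70/(1.50 + 2.70) = 14.6 V.
With the load, R2 becomes R2‖R_L = 2.144 kΩ, so V = 22.7 × 2.144/3.644 = 13.4 V.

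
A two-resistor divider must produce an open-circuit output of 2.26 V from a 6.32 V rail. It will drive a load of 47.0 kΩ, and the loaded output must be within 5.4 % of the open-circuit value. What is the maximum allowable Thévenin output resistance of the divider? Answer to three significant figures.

Loading drop = R_th/(R_th + R_L) ≤ 0.0540, so R_th ≤ R_L · ε/(1−ε) = 47.0 kΩ × 0.0540/0.9460 = 2.68 kΩ.

R_th ≤ 2.68 kΩ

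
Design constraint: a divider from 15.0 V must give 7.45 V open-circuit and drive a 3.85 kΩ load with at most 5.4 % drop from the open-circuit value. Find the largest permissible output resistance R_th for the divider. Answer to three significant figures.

R_th ≤ 220 Ω

Loading drop = R_th/(R_th + R_L) ≤ 0.0540, so R_th ≤ R_L · ε/(1−ε) = 3.85 kΩ × 0.0540/0.9460 = 220 Ω.
(Any R1, R2 with R2/(R1+R2) = 0.497 and R1‖R2 ≤ 220 Ω will meet the spec.)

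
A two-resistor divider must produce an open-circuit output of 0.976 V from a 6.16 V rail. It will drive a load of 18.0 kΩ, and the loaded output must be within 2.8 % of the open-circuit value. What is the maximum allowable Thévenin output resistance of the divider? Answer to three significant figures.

R_th ≤ 519 Ω

Loading drop = R_th/(R_th + R_L) ≤ 0.0280, so R_th ≤ R_L · ε/(1−ε) = 18.0 kΩ × 0.0280/0.9720 = 519 Ω.
(Any R1, R2 with R2/(R1+R2) = 0.158 and R1‖R2 ≤ 519 Ω will meet the spec.)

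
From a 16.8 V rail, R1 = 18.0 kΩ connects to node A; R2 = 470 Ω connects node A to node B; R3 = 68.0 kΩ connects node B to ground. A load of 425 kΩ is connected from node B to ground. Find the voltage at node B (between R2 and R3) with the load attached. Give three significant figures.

At node B, R3 is in parallel with the load: R3‖R_L = 58620 Ω.
Below node A the resistance is R2 + (R3‖R_L) = 59090 Ω, so V_A = 16.8 × 59090/77090 = 12.88 V.
Then V_B = V_A × (R3‖R_L)/(R2 + R3‖R_L) = 12.88 × 58620/59090 = 12.8 V.

V ≈ 12.8 V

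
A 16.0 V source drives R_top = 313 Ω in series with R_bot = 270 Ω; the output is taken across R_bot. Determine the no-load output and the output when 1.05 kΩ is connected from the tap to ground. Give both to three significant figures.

Unloaded: 7.41 V; loaded: 6.51 V

Open-circuit: V = 16.0 × 270/(313 + 270) = 7.41 V.
With the load, R_bot becomes R_bot‖R_L = 214.8 Ω, so V = 16.0 × 214.8/527.8 = 6.51 V.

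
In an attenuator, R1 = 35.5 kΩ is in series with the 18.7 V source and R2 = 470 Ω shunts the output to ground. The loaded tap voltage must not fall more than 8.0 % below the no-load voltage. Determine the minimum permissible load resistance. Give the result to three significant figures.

Output resistance R_th = R1‖R2 = (35500 × 470)/35970 = 463.9 Ω.
The fractional drop is R_th/(R_th + R_L); requiring this ≤ 0.0800 gives R_L ≥ R_th(1/0.0800 − 1) = 463.9 × 11.50 = 5.33 kΩ.

R_L(min) ≈ 5.33 kΩ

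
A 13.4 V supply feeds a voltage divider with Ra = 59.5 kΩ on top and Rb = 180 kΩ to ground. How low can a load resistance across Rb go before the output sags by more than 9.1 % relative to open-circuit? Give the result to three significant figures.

R_L(min) ≈ 447 kΩ

Output resistance R_th = Ra‖Rb = (59.5 × 180)/239.5 = 44.72 kΩ.
The fractional drop is R_th/(R_th + R_L); requiring this ≤ 0.0910 gives R_L ≥ R_th(1/0.0910 − 1) = 44.72 × 9.989 = 447 kΩ.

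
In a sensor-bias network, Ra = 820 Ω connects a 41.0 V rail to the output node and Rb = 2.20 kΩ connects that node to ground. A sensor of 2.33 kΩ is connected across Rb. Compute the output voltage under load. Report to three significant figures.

V_out ≈ 23.8 V

The load sits in parallel with Rb: Rb‖R_L = (2200 × 2330) / (2200 + 2330) = 1132 Ω.
V_out = 41.0 × 1132 / (820 + 1132) = 41.0 × 1132/1952 = 23.8 V.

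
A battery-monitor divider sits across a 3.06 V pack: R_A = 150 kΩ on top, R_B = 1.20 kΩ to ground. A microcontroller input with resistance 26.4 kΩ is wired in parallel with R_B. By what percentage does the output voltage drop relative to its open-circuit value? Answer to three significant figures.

4.31 %

The divider's output (Thévenin) resistance is R_A‖R_B = 1.190 kΩ.
Fractional drop under load = R_th/(R_th + R_L) = 1.190 / (1.190 + 26.4) = 0.04315.
So the output falls by 4.31 %.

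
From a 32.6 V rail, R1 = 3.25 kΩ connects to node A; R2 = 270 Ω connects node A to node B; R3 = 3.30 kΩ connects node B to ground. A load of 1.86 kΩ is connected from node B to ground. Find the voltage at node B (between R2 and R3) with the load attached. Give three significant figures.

At node B, R3 is in parallel with the load: R3‖R_L = 1190 Ω.
Below node A the resistance is R2 + (R3‖R_L) = 1460 Ω, so V_A = 32.6 × 1460/4710 = 10.10 V.
Then V_B = V_A × (R3‖R_L)/(R2 + R3‖R_L) = 10.10 × 1190/1460 = 8.23 V.

V ≈ 8.23 V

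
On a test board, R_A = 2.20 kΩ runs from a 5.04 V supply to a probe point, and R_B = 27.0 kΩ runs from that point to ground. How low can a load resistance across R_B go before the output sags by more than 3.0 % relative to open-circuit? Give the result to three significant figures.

R_L(min) ≈ 65.8 kΩ

Output resistance R_th = R_A‖R_B = (2.20 × 27.0)/29.20 = 2.034 kΩ.
The fractional drop is R_th/(R_th + R_L); requiring this ≤ 0.0300 gives R_L ≥ R_th(1/0.0300 − 1) = 2.034 × 32.33 = 65.8 kΩ.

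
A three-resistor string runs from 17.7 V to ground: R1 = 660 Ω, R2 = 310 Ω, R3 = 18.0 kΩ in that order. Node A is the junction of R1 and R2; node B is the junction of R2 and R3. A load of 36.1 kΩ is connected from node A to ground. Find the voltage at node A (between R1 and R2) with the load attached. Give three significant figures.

V ≈ 16.8 V

Below node A the series string R2+R3 = 18310 Ω sits in parallel with the 36100 Ω load: 12150 Ω.
V_A = 17.7 × 12150/(660 + 12150) = 16.8 V.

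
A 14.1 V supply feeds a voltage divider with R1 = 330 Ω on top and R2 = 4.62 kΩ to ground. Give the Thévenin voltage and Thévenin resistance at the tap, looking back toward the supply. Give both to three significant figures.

V_th is the open-circuit tap voltage: 14.1 × 4620/(330 + 4620) = 13.2 V.
With the supply zeroed, R1 and R2 appear in parallel from the tap: R_th = R1‖R2 = (330 × 4620)/4950 = 308 Ω.

V_th = 13.2 V, R_th = 308 Ω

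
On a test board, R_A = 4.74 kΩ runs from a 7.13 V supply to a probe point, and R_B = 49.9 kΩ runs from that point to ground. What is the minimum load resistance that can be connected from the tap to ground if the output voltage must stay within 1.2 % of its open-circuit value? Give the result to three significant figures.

R_L(min) ≈ 356 kΩ

Output resistance R_th = R_A‖R_B = (4.74 × 49.9)/54.64 = 4.329 kΩ.
The fractional drop is R_th/(R_th + R_L); requiring this ≤ 0.0120 gives R_L ≥ R_th(1/0.0120 − 1) = 4.329 × 82.33 = 356 kΩ.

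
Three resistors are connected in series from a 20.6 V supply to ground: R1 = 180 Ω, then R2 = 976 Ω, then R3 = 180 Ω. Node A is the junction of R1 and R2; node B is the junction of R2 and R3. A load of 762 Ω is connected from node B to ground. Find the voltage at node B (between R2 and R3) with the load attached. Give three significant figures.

At node B, R3 is in parallel with the load: R3‖R_L = 145.6 Ω.
Below node A the resistance is R2 + (R3‖R_L) = 1122 Ω, so V_A = 20.6 × 1122/1302 = 17.75 V.
Then V_B = V_A × (R3‖R_L)/(R2 + R3‖R_L) = 17.75 × 145.6/1122 = 2.30 V.

V ≈ 2.30 V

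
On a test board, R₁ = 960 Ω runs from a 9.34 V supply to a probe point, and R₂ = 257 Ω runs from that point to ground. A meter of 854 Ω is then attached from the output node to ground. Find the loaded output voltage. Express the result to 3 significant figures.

V_out ≈ 1.59 V

The load sits in parallel with R₂: R₂‖R_L = (257 × 854) / (257 + 854) = 197.5 Ω.
V_out = 9.34 × 197.5 / (960 + 197.5) = 9.34 × 197.5/1158 = 1.59 V.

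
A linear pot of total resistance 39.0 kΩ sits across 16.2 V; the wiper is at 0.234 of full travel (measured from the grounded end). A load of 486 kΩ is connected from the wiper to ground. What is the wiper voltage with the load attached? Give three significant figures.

V ≈ 3.74 V

The wiper splits the pot into (1−α)R = 29.87 kΩ above and αR = 9.126 kΩ below.
Lower section ‖ load = 8.958 kΩ.
V_wiper = 16.2 × 8.958/(29.87 + 8.958) = 3.74 V.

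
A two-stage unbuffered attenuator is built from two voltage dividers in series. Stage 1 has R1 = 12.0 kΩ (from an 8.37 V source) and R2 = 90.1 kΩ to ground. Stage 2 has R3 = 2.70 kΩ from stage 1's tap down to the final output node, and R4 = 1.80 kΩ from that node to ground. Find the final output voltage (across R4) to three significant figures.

Stage 2 presents R3+R4 = 4.500 kΩ as a load on stage 1's tap.
Stage 1's lower leg becomes R2‖(R3+R4) = 4.286 kΩ, so V_mid = 8.37 × 4.286/16.29 = 2.203 V.
Stage 2 is itself unloaded: V_out = V_mid × R4/(R3+R4) = 2.203 × 1.80/4.500 = 0.881 V.

V_out ≈ 0.881 V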